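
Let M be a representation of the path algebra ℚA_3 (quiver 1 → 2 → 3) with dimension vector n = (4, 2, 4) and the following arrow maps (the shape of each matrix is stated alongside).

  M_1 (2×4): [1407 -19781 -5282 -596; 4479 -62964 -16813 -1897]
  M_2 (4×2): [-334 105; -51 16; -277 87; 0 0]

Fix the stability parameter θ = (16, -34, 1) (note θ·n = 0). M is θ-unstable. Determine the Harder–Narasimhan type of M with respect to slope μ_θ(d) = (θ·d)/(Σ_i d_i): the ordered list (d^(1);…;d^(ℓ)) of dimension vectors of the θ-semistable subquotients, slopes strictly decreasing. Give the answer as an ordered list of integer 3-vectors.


Barcode: M ≅ I[1,1]^2, I[1,3]^2, I[3,3]^2. HN layers by μ_θ (3 steps, strictly decreasing):
  μ^(1)=16; μ^(2)=1; μ^(3)=-9

((2, 0, 0); (0, 0, 4); (2, 2, 0))


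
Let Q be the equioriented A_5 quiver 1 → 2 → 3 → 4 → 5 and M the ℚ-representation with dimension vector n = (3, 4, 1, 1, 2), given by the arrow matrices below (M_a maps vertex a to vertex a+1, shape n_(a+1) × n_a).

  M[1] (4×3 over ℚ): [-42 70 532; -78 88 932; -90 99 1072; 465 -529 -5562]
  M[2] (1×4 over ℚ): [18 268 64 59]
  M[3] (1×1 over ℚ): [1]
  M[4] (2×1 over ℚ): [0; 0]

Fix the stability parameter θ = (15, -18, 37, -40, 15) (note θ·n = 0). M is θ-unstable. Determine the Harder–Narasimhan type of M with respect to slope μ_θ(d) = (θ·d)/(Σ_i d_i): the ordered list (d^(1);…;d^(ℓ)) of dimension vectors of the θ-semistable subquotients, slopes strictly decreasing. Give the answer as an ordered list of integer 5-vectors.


Via rank(M_{q-1}∘⋯∘M_p): M ≅ I[1,1], I[1,2], I[1,4], I[2,2]^2, I[5,5]^2.
μ_θ-semistable layers: μ^(1)=15; μ^(2)=-3/2; μ^(3)=-18

((1, 0, 0, 0, 2); (2, 2, 1, 1, 0); (0, 2, 0, 0, 0))


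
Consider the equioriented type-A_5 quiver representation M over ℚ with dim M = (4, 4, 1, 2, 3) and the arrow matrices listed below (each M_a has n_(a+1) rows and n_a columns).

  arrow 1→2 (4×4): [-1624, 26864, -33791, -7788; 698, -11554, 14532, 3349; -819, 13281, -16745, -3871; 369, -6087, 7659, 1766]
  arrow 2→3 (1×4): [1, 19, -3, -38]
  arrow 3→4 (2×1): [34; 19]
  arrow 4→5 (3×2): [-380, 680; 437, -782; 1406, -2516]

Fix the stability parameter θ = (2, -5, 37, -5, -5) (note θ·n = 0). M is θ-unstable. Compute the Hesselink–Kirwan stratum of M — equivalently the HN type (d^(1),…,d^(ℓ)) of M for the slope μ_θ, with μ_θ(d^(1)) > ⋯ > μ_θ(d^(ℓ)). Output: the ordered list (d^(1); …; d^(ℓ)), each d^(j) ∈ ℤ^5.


Interval decomposition of M: I[1,1], I[1,2]^2, I[1,4], I[2,2], I[4,5], I[5,5]^2.
HN type (ℓ=4): μ^(1)=16; μ^(2)=2; μ^(3)=-3/2; μ^(4)=-5

((0, 0, 1, 1, 0); (1, 0, 0, 0, 0); (3, 3, 0, 0, 0); (0, 1, 0, 1, 3))


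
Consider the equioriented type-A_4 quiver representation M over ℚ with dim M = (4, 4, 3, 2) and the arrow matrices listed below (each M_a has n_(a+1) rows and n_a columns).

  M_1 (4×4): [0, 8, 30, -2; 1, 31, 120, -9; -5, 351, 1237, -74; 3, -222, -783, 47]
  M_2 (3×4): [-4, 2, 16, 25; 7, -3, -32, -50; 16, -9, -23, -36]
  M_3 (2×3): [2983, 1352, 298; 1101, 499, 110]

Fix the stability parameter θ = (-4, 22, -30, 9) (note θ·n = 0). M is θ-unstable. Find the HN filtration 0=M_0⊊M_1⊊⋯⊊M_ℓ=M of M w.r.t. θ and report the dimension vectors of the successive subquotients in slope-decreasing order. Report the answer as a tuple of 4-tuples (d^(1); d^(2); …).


Via rank(M_{q-1}∘⋯∘M_p): M ≅ I[1,2], I[1,3], I[1,4]^2.
μ_θ-semistable layers: μ^(1)=22; μ^(2)=9; μ^(3)=-4

((0, 1, 0, 0); (0, 0, 0, 2); (4, 3, 3, 0))


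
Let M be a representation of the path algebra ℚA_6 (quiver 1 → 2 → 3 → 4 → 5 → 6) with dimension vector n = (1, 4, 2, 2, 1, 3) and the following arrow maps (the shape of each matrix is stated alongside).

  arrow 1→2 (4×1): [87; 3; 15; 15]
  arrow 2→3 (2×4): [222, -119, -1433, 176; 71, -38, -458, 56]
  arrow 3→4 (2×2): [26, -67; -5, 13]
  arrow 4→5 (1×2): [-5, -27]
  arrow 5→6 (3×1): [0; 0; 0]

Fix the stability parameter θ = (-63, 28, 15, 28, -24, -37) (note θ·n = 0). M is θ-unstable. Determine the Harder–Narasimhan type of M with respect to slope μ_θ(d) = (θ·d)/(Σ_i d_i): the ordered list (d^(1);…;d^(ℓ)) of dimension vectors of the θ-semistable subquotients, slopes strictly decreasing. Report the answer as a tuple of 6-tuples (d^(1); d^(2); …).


Interval decomposition of M: I[1,5], I[2,2]^2, I[2,4], I[6,6]^3.
HN type (ℓ=5): μ^(1)=28; μ^(2)=43/2; μ^(3)=47/4; μ^(4)=-37; μ^(5)=-63

((0, 2, 0, 1, 0, 0); (0, 1, 1, 0, 0, 0); (0, 1, 1, 1, 1, 0); (0, 0, 0, 0, 0, 3); (1, 0, 0, 0, 0, 0))


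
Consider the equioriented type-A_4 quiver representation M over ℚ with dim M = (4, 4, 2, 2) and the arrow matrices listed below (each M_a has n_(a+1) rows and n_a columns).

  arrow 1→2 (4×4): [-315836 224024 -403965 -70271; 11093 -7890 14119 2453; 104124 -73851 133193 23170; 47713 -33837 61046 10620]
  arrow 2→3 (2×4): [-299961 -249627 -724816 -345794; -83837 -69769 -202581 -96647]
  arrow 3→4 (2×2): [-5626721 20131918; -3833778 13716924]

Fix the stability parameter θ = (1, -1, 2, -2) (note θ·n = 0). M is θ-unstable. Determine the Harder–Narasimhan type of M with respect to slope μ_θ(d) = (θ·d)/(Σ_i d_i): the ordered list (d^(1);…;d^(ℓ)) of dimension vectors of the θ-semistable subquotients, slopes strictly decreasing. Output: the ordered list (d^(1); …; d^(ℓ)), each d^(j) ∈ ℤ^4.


Interval decomposition of M: I[1,2]^2, I[1,3], I[1,4], I[4,4].
HN type (ℓ=3): μ^(1)=2; μ^(2)=0; μ^(3)=-2

((0, 0, 1, 0); (4, 4, 1, 1); (0, 0, 0, 1))


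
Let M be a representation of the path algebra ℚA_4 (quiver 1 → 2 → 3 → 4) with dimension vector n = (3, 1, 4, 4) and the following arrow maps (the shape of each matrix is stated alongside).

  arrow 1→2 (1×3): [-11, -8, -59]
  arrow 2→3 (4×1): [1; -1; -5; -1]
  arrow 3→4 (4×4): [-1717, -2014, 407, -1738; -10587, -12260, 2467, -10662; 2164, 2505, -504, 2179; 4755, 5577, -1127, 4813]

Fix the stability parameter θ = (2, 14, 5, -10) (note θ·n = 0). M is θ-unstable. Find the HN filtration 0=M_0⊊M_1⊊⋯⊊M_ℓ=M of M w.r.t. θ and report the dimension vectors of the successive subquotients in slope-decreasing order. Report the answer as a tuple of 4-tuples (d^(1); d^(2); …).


Barcode: M ≅ I[1,1]^2, I[1,3], I[3,4]^3, I[4,4]. HN layers by μ_θ (4 steps, strictly decreasing):
  μ^(1)=19/2; μ^(2)=2; μ^(3)=-5/2; μ^(4)=-10

((0, 1, 1, 0); (3, 0, 0, 0); (0, 0, 3, 3); (0, 0, 0, 1))


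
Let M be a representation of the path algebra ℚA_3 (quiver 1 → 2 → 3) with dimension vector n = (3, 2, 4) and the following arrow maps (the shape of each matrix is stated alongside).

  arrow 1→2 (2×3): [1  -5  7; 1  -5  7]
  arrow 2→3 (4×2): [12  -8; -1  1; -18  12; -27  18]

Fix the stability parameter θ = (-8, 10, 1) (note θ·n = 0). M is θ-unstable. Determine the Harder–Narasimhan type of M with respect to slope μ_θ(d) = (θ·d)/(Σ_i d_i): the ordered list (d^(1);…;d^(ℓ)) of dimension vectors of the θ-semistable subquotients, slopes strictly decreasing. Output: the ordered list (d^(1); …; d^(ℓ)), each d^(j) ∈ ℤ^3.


Barcode: M ≅ I[1,1]^2, I[1,3], I[2,3], I[3,3]^2. HN layers by μ_θ (3 steps, strictly decreasing):
  μ^(1)=11/2; μ^(2)=1; μ^(3)=-8

((0, 2, 2); (0, 0, 2); (3, 0, 0))


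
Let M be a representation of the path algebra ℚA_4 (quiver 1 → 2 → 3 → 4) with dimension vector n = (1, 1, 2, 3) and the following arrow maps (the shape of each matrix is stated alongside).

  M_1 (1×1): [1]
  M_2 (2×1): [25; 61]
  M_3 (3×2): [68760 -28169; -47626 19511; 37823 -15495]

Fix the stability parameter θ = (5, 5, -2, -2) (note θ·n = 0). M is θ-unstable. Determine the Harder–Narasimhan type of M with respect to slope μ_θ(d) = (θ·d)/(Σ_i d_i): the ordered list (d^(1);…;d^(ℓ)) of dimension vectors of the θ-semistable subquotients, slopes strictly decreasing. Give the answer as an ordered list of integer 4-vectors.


Barcode: M ≅ I[1,4], I[3,4], I[4,4]. HN layers by μ_θ (2 steps, strictly decreasing):
  μ^(1)=3/2; μ^(2)=-2

((1, 1, 1, 1); (0, 0, 1, 2))


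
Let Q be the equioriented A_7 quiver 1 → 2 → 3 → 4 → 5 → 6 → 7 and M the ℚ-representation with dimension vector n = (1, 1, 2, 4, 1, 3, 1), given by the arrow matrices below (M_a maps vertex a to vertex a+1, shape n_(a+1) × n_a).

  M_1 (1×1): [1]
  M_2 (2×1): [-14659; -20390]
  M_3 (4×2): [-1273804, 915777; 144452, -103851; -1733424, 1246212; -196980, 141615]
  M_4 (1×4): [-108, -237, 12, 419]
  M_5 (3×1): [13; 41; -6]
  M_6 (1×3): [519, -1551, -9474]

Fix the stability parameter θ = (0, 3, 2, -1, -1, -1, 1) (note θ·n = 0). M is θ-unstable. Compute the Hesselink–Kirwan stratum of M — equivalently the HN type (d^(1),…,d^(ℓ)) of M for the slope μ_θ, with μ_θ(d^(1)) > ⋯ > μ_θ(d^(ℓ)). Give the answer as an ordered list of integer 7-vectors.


Interval decomposition of M: I[1,4], I[3,3], I[4,4]^2, I[4,6], I[6,6], I[6,7].
HN type (ℓ=5): μ^(1)=2; μ^(2)=4/3; μ^(3)=1; μ^(4)=0; μ^(5)=-1

((0, 0, 1, 0, 0, 0, 0); (0, 1, 1, 1, 0, 0, 0); (0, 0, 0, 0, 0, 0, 1); (1, 0, 0, 0, 0, 0, 0); (0, 0, 0, 3, 1, 3, 0))


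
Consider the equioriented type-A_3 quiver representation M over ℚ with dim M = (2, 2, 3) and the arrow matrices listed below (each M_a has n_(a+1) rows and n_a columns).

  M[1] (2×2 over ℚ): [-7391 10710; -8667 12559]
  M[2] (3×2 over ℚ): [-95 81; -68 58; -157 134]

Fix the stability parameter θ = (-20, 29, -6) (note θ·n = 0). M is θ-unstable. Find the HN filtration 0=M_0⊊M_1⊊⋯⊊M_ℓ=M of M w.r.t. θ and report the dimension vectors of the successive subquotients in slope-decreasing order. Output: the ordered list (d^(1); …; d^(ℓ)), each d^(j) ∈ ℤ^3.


Barcode: M ≅ I[1,3]^2, I[3,3]. HN layers by μ_θ (3 steps, strictly decreasing):
  μ^(1)=23/2; μ^(2)=-6; μ^(3)=-20

((0, 2, 2); (0, 0, 1); (2, 0, 0))


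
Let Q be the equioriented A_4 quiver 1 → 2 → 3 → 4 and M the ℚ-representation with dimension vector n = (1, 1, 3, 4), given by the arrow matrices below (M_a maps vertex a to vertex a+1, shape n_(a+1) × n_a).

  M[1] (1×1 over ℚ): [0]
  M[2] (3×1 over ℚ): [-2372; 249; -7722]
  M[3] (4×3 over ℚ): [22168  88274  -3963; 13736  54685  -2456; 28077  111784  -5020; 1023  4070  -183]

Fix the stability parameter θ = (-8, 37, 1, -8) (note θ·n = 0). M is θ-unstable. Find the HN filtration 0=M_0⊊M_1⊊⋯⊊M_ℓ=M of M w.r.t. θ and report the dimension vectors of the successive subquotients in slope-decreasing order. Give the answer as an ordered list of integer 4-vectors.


Barcode: M ≅ I[1,1], I[2,4], I[3,4]^2, I[4,4]. HN layers by μ_θ (3 steps, strictly decreasing):
  μ^(1)=10; μ^(2)=-7/2; μ^(3)=-8

((0, 1, 1, 1); (0, 0, 2, 2); (1, 0, 0, 1))


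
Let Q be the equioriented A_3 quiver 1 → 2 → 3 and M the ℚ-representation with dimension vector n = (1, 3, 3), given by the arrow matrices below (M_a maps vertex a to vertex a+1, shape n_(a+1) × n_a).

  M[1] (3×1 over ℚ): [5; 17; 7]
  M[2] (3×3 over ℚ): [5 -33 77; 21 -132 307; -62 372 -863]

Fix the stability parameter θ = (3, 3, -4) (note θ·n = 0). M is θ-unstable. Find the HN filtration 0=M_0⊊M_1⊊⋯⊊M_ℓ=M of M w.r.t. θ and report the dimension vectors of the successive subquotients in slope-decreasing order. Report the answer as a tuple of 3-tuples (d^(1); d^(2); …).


Interval decomposition of M: I[1,3], I[2,3]^2.
HN type (ℓ=2): μ^(1)=2/3; μ^(2)=-1/2

((1, 1, 1); (0, 2, 2))


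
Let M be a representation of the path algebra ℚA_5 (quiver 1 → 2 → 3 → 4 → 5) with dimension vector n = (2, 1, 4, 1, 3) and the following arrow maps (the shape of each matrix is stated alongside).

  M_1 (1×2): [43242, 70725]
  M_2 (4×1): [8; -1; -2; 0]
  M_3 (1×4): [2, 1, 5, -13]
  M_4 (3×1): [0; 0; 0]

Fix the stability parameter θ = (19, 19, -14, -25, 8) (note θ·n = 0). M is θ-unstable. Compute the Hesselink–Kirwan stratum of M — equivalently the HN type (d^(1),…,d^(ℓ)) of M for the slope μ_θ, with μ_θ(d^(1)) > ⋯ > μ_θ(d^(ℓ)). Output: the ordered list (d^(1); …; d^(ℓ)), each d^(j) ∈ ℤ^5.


Interval decomposition of M: I[1,1], I[1,4], I[3,3]^3, I[5,5]^3.
HN type (ℓ=4): μ^(1)=19; μ^(2)=8; μ^(3)=-1/4; μ^(4)=-14

((1, 0, 0, 0, 0); (0, 0, 0, 0, 3); (1, 1, 1, 1, 0); (0, 0, 3, 0, 0))


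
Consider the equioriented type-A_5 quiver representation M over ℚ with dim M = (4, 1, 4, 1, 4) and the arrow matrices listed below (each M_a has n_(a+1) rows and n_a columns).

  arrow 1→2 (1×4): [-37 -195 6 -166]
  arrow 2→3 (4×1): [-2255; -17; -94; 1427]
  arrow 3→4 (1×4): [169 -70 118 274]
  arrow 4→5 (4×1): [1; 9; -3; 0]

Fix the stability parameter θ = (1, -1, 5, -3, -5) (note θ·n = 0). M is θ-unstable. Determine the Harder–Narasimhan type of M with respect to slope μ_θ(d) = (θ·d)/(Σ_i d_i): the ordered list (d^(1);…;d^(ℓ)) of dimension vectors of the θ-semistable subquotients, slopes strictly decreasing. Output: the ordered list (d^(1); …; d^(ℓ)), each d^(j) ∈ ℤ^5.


Via rank(M_{q-1}∘⋯∘M_p): M ≅ I[1,1]^3, I[1,5], I[3,3]^3, I[5,5]^3.
μ_θ-semistable layers: μ^(1)=5; μ^(2)=1; μ^(3)=-3/5; μ^(4)=-5

((0, 0, 3, 0, 0); (3, 0, 0, 0, 0); (1, 1, 1, 1, 1); (0, 0, 0, 0, 3))


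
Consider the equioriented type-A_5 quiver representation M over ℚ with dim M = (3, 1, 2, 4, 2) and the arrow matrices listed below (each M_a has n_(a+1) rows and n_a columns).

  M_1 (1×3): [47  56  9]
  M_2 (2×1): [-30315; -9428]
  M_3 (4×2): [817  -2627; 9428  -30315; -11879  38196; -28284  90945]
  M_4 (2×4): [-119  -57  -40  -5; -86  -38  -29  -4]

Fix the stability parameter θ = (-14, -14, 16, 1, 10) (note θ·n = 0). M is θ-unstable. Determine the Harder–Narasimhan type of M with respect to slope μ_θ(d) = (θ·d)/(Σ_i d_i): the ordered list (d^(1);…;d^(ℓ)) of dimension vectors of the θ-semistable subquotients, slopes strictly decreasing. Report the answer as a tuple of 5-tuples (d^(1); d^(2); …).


Interval decomposition of M: I[1,1]^2, I[1,5], I[3,5], I[4,4]^2.
HN type (ℓ=4): μ^(1)=10; μ^(2)=17/2; μ^(3)=1; μ^(4)=-14

((0, 0, 0, 0, 2); (0, 0, 2, 2, 0); (0, 0, 0, 2, 0); (3, 1, 0, 0, 0))


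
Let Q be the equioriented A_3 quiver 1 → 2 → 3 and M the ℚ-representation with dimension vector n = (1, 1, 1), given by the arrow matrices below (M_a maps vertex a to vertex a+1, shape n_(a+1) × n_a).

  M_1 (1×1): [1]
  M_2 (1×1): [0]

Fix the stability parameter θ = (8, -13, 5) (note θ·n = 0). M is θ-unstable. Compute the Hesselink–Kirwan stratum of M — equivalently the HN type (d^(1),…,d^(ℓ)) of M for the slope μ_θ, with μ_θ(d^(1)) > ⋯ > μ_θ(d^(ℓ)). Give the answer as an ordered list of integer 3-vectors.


Via rank(M_{q-1}∘⋯∘M_p): M ≅ I[1,2], I[3,3].
μ_θ-semistable layers: μ^(1)=5; μ^(2)=-5/2

((0, 0, 1); (1, 1, 0))


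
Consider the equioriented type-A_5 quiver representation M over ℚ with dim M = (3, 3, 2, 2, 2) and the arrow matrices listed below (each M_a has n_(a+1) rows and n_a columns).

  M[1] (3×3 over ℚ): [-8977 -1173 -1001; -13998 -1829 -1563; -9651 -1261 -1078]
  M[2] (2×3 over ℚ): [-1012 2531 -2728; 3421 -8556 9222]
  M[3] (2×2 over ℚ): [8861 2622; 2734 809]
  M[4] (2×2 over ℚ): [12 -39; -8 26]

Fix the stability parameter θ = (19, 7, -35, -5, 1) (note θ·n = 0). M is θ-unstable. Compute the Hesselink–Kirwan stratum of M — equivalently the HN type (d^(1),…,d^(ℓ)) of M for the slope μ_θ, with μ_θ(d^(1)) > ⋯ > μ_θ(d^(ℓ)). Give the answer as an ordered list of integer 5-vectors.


Interval decomposition of M: I[1,2], I[1,4], I[1,5], I[5,5].
HN type (ℓ=3): μ^(1)=13; μ^(2)=1; μ^(3)=-7/2

((1, 1, 0, 0, 0); (0, 0, 0, 0, 2); (2, 2, 2, 2, 0))


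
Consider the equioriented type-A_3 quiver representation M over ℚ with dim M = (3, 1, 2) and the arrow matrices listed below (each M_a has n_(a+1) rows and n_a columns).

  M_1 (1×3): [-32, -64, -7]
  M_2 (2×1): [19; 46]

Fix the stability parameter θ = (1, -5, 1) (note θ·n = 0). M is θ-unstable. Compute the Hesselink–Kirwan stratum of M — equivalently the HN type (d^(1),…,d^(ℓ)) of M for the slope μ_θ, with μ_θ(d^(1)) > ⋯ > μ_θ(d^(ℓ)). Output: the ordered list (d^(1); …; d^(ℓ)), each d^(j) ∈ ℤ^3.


Barcode: M ≅ I[1,1]^2, I[1,3], I[3,3]. HN layers by μ_θ (2 steps, strictly decreasing):
  μ^(1)=1; μ^(2)=-2

((2, 0, 2); (1, 1, 0))


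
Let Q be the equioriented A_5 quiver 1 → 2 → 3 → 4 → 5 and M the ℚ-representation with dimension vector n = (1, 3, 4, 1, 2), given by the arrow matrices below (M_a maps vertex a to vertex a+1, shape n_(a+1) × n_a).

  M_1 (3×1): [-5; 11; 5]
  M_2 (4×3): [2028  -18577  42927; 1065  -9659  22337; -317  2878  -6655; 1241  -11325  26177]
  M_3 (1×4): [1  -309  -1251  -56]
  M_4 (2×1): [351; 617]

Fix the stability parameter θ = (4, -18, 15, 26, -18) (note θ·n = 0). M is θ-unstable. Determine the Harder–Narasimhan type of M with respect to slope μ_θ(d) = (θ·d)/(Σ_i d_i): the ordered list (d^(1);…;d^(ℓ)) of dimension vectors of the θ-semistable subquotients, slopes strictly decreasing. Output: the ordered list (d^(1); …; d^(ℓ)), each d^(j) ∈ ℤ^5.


Barcode: M ≅ I[1,5], I[2,3]^2, I[3,3], I[5,5]. HN layers by μ_θ (4 steps, strictly decreasing):
  μ^(1)=15; μ^(2)=23/3; μ^(3)=-7; μ^(4)=-18

((0, 0, 3, 0, 0); (0, 0, 1, 1, 1); (1, 1, 0, 0, 0); (0, 2, 0, 0, 1))


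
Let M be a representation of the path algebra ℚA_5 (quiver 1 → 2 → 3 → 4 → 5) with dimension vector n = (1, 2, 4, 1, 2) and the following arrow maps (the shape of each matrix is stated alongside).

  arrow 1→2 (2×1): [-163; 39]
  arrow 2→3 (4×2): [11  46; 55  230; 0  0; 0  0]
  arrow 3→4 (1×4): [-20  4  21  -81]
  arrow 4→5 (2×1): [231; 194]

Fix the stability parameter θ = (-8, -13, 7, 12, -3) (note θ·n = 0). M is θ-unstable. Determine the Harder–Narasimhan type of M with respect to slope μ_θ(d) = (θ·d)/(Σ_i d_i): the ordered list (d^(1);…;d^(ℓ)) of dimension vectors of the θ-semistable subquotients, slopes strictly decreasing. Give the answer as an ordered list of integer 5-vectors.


Via rank(M_{q-1}∘⋯∘M_p): M ≅ I[1,3], I[2,2], I[3,3]^2, I[3,5], I[5,5].
μ_θ-semistable layers: μ^(1)=7; μ^(2)=16/3; μ^(3)=-3; μ^(4)=-21/2; μ^(5)=-13

((0, 0, 3, 0, 0); (0, 0, 1, 1, 1); (0, 0, 0, 0, 1); (1, 1, 0, 0, 0); (0, 1, 0, 0, 0))


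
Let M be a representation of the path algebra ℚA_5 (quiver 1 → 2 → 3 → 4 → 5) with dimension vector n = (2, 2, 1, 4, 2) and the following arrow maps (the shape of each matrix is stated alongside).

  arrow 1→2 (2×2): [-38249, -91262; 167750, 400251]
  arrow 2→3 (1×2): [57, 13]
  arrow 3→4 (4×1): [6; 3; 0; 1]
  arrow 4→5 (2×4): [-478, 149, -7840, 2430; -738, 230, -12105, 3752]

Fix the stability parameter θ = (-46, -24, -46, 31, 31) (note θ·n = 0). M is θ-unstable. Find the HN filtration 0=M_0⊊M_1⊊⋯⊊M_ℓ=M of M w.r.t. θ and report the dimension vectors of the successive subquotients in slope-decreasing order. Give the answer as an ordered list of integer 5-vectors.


Via rank(M_{q-1}∘⋯∘M_p): M ≅ I[1,2], I[1,5], I[4,4]^2, I[4,5].
μ_θ-semistable layers: μ^(1)=31; μ^(2)=-24; μ^(3)=-35; μ^(4)=-46

((0, 0, 0, 4, 2); (0, 1, 0, 0, 0); (0, 1, 1, 0, 0); (2, 0, 0, 0, 0))


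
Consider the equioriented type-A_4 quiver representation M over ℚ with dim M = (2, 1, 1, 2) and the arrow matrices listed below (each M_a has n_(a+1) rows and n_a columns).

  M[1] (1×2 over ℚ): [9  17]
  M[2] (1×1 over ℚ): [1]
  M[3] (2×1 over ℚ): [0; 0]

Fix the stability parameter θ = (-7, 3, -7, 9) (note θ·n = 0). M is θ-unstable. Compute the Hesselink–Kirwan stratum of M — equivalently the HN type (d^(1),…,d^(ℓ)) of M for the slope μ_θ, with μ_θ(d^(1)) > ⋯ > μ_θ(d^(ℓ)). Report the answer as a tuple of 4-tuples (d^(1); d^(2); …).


Via rank(M_{q-1}∘⋯∘M_p): M ≅ I[1,1], I[1,3], I[4,4]^2.
μ_θ-semistable layers: μ^(1)=9; μ^(2)=-2; μ^(3)=-7

((0, 0, 0, 2); (0, 1, 1, 0); (2, 0, 0, 0))


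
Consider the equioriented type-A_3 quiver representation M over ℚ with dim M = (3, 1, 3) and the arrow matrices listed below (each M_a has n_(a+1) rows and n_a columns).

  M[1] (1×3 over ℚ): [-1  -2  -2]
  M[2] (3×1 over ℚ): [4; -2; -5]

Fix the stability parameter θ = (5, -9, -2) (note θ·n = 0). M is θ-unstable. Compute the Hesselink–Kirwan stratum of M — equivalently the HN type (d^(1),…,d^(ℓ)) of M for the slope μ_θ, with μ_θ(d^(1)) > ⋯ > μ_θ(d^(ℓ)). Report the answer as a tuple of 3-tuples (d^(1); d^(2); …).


Interval decomposition of M: I[1,1]^2, I[1,3], I[3,3]^2.
HN type (ℓ=2): μ^(1)=5; μ^(2)=-2

((2, 0, 0); (1, 1, 3))


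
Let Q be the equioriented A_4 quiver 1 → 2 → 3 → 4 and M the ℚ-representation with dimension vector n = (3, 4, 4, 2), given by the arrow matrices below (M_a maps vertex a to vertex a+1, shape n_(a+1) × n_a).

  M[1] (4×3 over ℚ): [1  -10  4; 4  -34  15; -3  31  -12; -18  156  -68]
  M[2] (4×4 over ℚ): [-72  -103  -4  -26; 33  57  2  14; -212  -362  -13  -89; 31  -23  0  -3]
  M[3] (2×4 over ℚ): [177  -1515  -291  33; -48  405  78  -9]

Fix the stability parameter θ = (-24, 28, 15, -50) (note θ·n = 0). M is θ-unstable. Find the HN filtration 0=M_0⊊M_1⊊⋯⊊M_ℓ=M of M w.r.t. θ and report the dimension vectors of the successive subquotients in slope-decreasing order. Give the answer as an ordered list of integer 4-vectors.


Barcode: M ≅ I[1,3]^2, I[1,4], I[2,4]. HN layers by μ_θ (3 steps, strictly decreasing):
  μ^(1)=43/2; μ^(2)=-7/3; μ^(3)=-24

((0, 2, 2, 0); (0, 2, 2, 2); (3, 0, 0, 0))


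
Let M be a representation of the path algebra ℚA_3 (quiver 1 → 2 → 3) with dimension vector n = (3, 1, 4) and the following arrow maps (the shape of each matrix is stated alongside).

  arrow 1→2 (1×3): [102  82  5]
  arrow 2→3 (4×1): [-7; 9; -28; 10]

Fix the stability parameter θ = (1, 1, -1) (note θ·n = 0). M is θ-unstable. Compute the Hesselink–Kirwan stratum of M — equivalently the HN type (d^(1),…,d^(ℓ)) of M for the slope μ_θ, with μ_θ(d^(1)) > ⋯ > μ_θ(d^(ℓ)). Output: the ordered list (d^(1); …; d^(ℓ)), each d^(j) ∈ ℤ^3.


Barcode: M ≅ I[1,1]^2, I[1,3], I[3,3]^3. HN layers by μ_θ (3 steps, strictly decreasing):
  μ^(1)=1; μ^(2)=1/3; μ^(3)=-1

((2, 0, 0); (1, 1, 1); (0, 0, 3))


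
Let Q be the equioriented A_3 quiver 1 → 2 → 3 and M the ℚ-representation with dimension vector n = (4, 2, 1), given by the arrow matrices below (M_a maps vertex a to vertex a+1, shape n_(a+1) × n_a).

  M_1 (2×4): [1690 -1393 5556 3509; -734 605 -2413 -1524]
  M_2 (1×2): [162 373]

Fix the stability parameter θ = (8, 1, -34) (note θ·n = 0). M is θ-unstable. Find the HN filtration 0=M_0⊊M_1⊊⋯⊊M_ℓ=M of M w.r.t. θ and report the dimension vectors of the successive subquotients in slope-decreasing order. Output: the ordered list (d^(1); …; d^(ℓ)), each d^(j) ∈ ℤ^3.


Interval decomposition of M: I[1,1]^2, I[1,2], I[1,3].
HN type (ℓ=3): μ^(1)=8; μ^(2)=9/2; μ^(3)=-25/3

((2, 0, 0); (1, 1, 0); (1, 1, 1))


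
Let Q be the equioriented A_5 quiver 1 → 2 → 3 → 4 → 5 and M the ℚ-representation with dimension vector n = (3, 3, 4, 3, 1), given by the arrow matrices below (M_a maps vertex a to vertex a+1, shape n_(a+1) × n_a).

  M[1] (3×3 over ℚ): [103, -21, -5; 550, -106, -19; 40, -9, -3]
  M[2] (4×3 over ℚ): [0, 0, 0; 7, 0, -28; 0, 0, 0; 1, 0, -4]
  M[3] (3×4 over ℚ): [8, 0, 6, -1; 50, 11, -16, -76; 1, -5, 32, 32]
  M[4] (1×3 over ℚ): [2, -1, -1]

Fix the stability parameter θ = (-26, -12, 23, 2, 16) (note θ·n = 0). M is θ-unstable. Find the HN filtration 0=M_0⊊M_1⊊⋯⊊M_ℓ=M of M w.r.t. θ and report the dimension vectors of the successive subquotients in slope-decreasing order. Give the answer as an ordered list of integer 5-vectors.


Interval decomposition of M: I[1,2]^2, I[1,4], I[3,3], I[3,4], I[3,5].
HN type (ℓ=5): μ^(1)=23; μ^(2)=16; μ^(3)=25/2; μ^(4)=-12; μ^(5)=-26

((0, 0, 1, 0, 0); (0, 0, 0, 0, 1); (0, 0, 3, 3, 0); (0, 3, 0, 0, 0); (3, 0, 0, 0, 0))


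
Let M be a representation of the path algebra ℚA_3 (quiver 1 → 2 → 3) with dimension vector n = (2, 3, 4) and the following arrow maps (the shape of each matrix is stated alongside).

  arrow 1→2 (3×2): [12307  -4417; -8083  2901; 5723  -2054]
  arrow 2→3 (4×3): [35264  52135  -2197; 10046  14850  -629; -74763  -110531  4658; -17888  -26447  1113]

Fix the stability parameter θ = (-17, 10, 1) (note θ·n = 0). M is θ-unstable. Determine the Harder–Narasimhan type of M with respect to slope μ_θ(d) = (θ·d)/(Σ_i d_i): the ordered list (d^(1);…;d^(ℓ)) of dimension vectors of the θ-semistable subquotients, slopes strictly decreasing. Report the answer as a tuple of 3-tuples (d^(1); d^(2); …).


Barcode: M ≅ I[1,3]^2, I[2,3], I[3,3]. HN layers by μ_θ (3 steps, strictly decreasing):
  μ^(1)=11/2; μ^(2)=1; μ^(3)=-17

((0, 3, 3); (0, 0, 1); (2, 0, 0))


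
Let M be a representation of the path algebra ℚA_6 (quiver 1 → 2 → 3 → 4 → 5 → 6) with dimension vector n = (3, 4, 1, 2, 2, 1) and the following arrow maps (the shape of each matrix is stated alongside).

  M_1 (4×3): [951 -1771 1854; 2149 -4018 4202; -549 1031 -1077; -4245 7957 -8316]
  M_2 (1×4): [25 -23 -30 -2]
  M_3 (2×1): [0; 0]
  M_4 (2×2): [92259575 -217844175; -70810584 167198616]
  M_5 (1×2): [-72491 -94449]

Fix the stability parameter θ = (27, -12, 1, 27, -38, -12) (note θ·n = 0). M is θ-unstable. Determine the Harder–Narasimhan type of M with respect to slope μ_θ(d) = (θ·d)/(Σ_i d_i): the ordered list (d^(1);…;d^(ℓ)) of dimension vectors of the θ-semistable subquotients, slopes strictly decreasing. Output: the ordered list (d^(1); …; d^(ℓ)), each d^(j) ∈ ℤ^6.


Interval decomposition of M: I[1,2]^2, I[1,3], I[2,2], I[4,4], I[4,6], I[5,5].
HN type (ℓ=6): μ^(1)=27; μ^(2)=15/2; μ^(3)=16/3; μ^(4)=-23/3; μ^(5)=-12; μ^(6)=-38

((0, 0, 0, 1, 0, 0); (2, 2, 0, 0, 0, 0); (1, 1, 1, 0, 0, 0); (0, 0, 0, 1, 1, 1); (0, 1, 0, 0, 0, 0); (0, 0, 0, 0, 1, 0))


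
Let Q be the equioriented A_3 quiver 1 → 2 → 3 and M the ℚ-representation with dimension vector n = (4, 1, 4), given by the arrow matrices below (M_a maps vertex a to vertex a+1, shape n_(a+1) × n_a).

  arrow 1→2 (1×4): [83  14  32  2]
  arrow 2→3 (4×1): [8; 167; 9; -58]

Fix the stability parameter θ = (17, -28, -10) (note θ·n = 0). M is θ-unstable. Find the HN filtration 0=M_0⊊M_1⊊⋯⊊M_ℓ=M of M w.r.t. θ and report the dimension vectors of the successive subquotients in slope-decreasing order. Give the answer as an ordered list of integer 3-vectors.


Via rank(M_{q-1}∘⋯∘M_p): M ≅ I[1,1]^3, I[1,3], I[3,3]^3.
μ_θ-semistable layers: μ^(1)=17; μ^(2)=-7; μ^(3)=-10

((3, 0, 0); (1, 1, 1); (0, 0, 3))


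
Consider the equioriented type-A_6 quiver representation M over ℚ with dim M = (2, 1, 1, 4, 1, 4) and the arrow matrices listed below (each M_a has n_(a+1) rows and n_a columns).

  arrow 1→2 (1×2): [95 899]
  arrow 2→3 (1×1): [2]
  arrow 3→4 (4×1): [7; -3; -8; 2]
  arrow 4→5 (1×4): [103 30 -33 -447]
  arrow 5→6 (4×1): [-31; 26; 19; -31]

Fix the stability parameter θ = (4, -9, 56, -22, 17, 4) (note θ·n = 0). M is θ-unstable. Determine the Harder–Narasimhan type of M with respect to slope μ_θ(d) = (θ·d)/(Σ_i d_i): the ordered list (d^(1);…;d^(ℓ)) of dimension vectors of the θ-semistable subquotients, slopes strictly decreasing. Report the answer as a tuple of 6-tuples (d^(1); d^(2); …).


Interval decomposition of M: I[1,1], I[1,6], I[4,4]^3, I[6,6]^3.
HN type (ℓ=4): μ^(1)=55/4; μ^(2)=4; μ^(3)=-5/2; μ^(4)=-22

((0, 0, 1, 1, 1, 1); (1, 0, 0, 0, 0, 3); (1, 1, 0, 0, 0, 0); (0, 0, 0, 3, 0, 0))


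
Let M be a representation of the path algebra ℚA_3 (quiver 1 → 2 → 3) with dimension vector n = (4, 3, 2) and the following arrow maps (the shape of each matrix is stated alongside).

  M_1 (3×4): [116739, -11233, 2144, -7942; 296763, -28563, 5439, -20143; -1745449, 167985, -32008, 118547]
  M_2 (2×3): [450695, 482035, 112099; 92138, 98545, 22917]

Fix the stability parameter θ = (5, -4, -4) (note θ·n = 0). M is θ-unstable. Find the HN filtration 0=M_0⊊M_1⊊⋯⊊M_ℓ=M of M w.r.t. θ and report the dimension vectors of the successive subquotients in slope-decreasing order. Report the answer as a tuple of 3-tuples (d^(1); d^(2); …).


Via rank(M_{q-1}∘⋯∘M_p): M ≅ I[1,1], I[1,2], I[1,3]^2.
μ_θ-semistable layers: μ^(1)=5; μ^(2)=1/2; μ^(3)=-1

((1, 0, 0); (1, 1, 0); (2, 2, 2))


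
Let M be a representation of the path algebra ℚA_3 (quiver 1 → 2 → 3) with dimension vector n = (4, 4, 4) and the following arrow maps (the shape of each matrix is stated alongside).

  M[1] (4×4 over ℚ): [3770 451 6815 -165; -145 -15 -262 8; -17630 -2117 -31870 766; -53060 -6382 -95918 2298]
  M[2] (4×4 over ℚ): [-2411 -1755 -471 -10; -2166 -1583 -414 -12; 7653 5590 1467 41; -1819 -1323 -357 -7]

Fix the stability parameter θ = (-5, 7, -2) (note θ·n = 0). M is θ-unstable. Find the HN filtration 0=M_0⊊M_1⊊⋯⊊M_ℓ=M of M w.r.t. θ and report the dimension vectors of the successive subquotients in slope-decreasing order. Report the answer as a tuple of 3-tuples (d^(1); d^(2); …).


Via rank(M_{q-1}∘⋯∘M_p): M ≅ I[1,1], I[1,2], I[1,3]^2, I[2,3], I[3,3].
μ_θ-semistable layers: μ^(1)=7; μ^(2)=5/2; μ^(3)=-2; μ^(4)=-5

((0, 1, 0); (0, 3, 3); (0, 0, 1); (4, 0, 0))


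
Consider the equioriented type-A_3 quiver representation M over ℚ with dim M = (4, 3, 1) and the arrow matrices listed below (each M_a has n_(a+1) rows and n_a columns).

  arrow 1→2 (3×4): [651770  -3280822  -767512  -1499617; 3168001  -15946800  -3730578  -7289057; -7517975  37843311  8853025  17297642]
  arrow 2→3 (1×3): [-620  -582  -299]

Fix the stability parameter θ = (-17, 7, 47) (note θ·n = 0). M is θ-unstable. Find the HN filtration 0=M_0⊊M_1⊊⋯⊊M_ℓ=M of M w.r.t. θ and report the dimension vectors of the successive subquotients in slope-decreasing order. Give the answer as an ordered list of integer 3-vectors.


Via rank(M_{q-1}∘⋯∘M_p): M ≅ I[1,1], I[1,2]^2, I[1,3].
μ_θ-semistable layers: μ^(1)=47; μ^(2)=7; μ^(3)=-17

((0, 0, 1); (0, 3, 0); (4, 0, 0))


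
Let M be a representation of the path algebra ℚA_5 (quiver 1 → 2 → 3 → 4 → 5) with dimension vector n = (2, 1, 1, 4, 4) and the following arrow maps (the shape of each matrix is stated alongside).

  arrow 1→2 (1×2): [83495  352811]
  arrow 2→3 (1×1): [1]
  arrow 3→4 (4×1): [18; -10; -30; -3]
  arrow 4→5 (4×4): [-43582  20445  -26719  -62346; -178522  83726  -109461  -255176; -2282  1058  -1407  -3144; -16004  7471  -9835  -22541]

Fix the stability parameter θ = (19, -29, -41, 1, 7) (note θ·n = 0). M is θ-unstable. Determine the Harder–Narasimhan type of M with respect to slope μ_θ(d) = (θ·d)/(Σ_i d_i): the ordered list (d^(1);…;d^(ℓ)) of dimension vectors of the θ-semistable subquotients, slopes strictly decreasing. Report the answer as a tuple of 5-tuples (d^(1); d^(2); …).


Barcode: M ≅ I[1,1], I[1,5], I[4,5]^3. HN layers by μ_θ (4 steps, strictly decreasing):
  μ^(1)=19; μ^(2)=7; μ^(3)=1; μ^(4)=-17

((1, 0, 0, 0, 0); (0, 0, 0, 0, 4); (0, 0, 0, 4, 0); (1, 1, 1, 0, 0))


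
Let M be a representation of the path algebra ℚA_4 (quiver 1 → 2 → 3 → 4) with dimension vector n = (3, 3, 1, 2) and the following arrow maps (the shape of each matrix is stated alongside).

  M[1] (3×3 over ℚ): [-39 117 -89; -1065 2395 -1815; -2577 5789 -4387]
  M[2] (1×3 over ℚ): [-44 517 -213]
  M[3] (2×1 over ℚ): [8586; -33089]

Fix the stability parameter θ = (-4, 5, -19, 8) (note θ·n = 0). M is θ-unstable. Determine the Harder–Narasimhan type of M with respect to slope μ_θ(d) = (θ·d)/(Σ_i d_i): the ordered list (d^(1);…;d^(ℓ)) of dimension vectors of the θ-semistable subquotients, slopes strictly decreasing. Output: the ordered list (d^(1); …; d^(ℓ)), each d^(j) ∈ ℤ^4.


Barcode: M ≅ I[1,1], I[1,2], I[1,4], I[2,2], I[4,4]. HN layers by μ_θ (4 steps, strictly decreasing):
  μ^(1)=8; μ^(2)=5; μ^(3)=-4; μ^(4)=-6

((0, 0, 0, 2); (0, 2, 0, 0); (2, 0, 0, 0); (1, 1, 1, 0))


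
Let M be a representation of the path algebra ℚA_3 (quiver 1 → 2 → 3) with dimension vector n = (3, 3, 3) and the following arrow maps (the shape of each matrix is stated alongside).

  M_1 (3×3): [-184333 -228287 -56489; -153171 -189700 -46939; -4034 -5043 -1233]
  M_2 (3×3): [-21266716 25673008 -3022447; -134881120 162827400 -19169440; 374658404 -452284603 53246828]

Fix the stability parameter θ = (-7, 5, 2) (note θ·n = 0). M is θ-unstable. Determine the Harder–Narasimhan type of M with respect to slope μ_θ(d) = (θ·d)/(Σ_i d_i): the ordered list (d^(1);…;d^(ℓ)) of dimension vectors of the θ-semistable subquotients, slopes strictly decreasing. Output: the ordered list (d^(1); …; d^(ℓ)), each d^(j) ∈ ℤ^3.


Interval decomposition of M: I[1,2], I[1,3]^2, I[3,3].
HN type (ℓ=4): μ^(1)=5; μ^(2)=7/2; μ^(3)=2; μ^(4)=-7

((0, 1, 0); (0, 2, 2); (0, 0, 1); (3, 0, 0))


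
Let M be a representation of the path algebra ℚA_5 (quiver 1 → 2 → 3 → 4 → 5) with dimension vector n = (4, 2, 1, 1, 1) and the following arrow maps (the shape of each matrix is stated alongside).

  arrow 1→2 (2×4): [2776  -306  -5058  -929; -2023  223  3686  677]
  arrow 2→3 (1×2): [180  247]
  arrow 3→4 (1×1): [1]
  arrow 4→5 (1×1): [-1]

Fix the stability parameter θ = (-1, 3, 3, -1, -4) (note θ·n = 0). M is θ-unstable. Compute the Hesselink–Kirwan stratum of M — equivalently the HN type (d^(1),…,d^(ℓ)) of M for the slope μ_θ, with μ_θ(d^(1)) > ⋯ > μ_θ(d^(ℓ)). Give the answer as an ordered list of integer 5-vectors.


Barcode: M ≅ I[1,1]^2, I[1,2], I[1,5]. HN layers by μ_θ (3 steps, strictly decreasing):
  μ^(1)=3; μ^(2)=1/4; μ^(3)=-1

((0, 1, 0, 0, 0); (0, 1, 1, 1, 1); (4, 0, 0, 0, 0))


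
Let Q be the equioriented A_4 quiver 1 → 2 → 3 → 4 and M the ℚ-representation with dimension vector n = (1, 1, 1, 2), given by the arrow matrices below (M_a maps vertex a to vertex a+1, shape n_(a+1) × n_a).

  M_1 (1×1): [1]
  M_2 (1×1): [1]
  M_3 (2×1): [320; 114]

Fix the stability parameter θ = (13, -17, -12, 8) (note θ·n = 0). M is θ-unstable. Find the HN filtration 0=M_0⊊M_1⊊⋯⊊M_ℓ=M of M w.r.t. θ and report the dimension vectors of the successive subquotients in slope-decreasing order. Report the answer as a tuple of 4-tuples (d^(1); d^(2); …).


Barcode: M ≅ I[1,4], I[4,4]. HN layers by μ_θ (2 steps, strictly decreasing):
  μ^(1)=8; μ^(2)=-16/3

((0, 0, 0, 2); (1, 1, 1, 0))


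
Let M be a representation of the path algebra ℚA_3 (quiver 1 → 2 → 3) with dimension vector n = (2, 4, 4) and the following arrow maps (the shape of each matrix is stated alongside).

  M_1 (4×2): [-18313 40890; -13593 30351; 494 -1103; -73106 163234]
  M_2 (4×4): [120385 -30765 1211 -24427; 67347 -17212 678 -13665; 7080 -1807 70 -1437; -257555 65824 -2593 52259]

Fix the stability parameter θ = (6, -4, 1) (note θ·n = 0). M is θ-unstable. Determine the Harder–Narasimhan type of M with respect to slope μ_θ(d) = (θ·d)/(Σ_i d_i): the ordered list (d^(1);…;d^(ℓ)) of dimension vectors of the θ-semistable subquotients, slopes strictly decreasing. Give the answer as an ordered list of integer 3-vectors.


Barcode: M ≅ I[1,3]^2, I[2,3]^2. HN layers by μ_θ (2 steps, strictly decreasing):
  μ^(1)=1; μ^(2)=-4

((2, 2, 4); (0, 2, 0))


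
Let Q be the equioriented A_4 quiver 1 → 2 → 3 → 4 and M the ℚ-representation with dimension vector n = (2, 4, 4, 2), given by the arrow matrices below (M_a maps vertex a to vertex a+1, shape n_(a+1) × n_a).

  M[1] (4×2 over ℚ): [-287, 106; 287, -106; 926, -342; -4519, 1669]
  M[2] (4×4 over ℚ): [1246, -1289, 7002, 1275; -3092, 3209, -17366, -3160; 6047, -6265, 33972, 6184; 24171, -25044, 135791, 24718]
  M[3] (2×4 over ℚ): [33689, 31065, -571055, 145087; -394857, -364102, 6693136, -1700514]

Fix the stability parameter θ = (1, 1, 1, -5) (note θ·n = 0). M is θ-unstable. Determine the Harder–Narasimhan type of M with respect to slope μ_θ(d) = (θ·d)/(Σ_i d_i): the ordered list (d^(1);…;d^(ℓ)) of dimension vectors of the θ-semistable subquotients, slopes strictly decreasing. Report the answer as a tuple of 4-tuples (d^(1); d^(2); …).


Barcode: M ≅ I[1,3], I[1,4], I[2,3], I[2,4]. HN layers by μ_θ (3 steps, strictly decreasing):
  μ^(1)=1; μ^(2)=-1/2; μ^(3)=-1

((1, 2, 2, 0); (1, 1, 1, 1); (0, 1, 1, 1))


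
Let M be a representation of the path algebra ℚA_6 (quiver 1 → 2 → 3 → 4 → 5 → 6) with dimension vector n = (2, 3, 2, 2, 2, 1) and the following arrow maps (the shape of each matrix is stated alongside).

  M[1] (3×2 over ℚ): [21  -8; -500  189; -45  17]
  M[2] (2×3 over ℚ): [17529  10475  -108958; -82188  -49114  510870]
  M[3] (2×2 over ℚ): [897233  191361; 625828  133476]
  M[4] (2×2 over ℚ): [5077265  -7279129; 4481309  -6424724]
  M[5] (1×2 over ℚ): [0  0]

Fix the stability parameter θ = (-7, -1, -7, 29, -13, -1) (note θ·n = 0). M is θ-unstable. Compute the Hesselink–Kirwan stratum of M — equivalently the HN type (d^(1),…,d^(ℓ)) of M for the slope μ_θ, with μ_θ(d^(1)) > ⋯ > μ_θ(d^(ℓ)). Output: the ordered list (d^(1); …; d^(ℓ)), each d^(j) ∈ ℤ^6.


Via rank(M_{q-1}∘⋯∘M_p): M ≅ I[1,3], I[1,5], I[2,2], I[4,5], I[6,6].
μ_θ-semistable layers: μ^(1)=8; μ^(2)=-1; μ^(3)=-4; μ^(4)=-7

((0, 0, 0, 2, 2, 0); (0, 1, 0, 0, 0, 1); (0, 2, 2, 0, 0, 0); (2, 0, 0, 0, 0, 0))


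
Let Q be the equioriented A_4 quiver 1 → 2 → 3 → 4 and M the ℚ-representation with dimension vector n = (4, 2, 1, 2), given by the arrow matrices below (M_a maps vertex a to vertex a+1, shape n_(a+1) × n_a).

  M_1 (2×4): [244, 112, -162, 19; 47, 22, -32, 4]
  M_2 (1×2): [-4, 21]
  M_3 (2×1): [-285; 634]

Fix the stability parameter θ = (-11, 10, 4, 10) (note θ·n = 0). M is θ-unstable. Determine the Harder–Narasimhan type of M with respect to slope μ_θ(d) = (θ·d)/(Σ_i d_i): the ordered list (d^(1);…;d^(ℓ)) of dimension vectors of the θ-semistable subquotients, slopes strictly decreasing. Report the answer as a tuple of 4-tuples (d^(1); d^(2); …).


Via rank(M_{q-1}∘⋯∘M_p): M ≅ I[1,1]^2, I[1,2], I[1,4], I[4,4].
μ_θ-semistable layers: μ^(1)=10; μ^(2)=7; μ^(3)=-11

((0, 1, 0, 2); (0, 1, 1, 0); (4, 0, 0, 0))


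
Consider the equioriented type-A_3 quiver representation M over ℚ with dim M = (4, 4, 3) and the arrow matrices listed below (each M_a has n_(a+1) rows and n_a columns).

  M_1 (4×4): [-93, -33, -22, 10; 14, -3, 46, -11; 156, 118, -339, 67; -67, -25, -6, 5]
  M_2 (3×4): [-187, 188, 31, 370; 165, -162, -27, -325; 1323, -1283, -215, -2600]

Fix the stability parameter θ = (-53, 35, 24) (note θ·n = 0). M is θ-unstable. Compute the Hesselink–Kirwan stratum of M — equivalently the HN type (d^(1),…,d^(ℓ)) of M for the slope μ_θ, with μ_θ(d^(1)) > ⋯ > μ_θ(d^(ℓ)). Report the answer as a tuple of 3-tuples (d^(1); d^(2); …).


Interval decomposition of M: I[1,2], I[1,3]^3.
HN type (ℓ=3): μ^(1)=35; μ^(2)=59/2; μ^(3)=-53

((0, 1, 0); (0, 3, 3); (4, 0, 0))


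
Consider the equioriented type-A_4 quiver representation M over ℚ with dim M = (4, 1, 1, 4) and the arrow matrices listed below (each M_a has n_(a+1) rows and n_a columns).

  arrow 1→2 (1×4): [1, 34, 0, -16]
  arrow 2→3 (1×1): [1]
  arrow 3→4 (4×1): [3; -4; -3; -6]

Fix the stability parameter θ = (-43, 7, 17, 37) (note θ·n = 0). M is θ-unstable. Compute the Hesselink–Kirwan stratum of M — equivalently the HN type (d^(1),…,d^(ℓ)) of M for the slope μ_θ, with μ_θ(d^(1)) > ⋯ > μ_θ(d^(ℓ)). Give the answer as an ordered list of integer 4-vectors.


Barcode: M ≅ I[1,1]^3, I[1,4], I[4,4]^3. HN layers by μ_θ (4 steps, strictly decreasing):
  μ^(1)=37; μ^(2)=17; μ^(3)=7; μ^(4)=-43

((0, 0, 0, 4); (0, 0, 1, 0); (0, 1, 0, 0); (4, 0, 0, 0))
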